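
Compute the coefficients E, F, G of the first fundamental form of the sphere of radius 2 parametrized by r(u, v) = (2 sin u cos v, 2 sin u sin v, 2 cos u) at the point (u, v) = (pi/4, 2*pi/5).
E = 4;  F = 0;  G = 2

Partials: r_u = (2*cos(u)*cos(v), 2*sin(v)*cos(u), -2*sin(u)), r_v = (-2*sin(u)*sin(v), 2*sin(u)*cos(v), 0). As functions of (u, v):
  E = r_u · r_u = 4,
  F = r_u · r_v = 0,
  G = r_v · r_v = 4*sin(u)^2.
Evaluating at (u, v) = (pi/4, 2*pi/5): E = 4, F = 0, G = 2.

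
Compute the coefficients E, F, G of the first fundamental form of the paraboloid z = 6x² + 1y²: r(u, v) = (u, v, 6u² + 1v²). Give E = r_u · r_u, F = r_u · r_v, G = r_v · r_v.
E = 144*u^2 + 1;  F = 24*u*v;  G = 4*v^2 + 1

Compute partials: r_u = (1, 0, 12*u), r_v = (0, 1, 2*v). Then
  E = r_u · r_u = 144*u^2 + 1,
  F = r_u · r_v = 24*u*v,
  G = r_v · r_v = 4*v^2 + 1.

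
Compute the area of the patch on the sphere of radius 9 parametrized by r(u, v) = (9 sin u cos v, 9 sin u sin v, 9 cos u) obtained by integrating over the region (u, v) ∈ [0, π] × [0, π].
Area = 162*pi

Area = ∫∫ √(EG − F²) du dv with √(EG − F²) = 81*Abs(sin(u)). Integrating over [0, π] × [0, π] gives 162*pi.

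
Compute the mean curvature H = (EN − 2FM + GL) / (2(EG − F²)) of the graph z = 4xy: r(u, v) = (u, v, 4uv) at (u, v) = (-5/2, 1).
H = 160*sqrt(13)/4563

With E = 16*v^2 + 1, F = 16*u*v, G = 16*u^2 + 1, L = 0, M = 4/sqrt(16*u^2 + 16*v^2 + 1), N = 0, assemble
  H = (EN − 2FM + GL) / (2(EG − F²)) = -64*u*v/(16*u^2 + 16*v^2 + 1)^(3/2).
At (u, v) = (-5/2, 1): H = 160*sqrt(13)/4563.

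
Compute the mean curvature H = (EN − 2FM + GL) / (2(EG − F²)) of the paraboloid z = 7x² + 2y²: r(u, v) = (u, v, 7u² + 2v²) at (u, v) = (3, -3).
H = 4545*sqrt(1909)/3644281

With E = 196*u^2 + 1, F = 56*u*v, G = 16*v^2 + 1, L = 14/sqrt(196*u^2 + 16*v^2 + 1), M = 0, N = 4/sqrt(196*u^2 + 16*v^2 + 1), assemble
  H = (EN − 2FM + GL) / (2(EG − F²)) = (392*u^2 + 112*v^2 + 9)/(196*u^2 + 16*v^2 + 1)^(3/2).
At (u, v) = (3, -3): H = 4545*sqrt(1909)/3644281.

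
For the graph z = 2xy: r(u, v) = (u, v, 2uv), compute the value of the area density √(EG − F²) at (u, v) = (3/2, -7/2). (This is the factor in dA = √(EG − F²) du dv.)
√(EG − F²)|_{(3/2, -7/2)} = sqrt(59)

E = 4*v^2 + 1, F = 4*u*v, G = 4*u^2 + 1, so EG − F² = 4*u^2 + 4*v^2 + 1. Taking the positive square root: √(EG − F²) = sqrt(4*u^2 + 4*v^2 + 1). At (u, v) = (3/2, -7/2): sqrt(59).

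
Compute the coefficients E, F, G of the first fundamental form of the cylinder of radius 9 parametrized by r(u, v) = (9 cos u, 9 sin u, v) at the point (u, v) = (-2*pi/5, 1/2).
E = 81;  F = 0;  G = 1

Partials: r_u = (-9*sin(u), 9*cos(u), 0), r_v = (0, 0, 1). As functions of (u, v):
  E = r_u · r_u = 81,
  F = r_u · r_v = 0,
  G = r_v · r_v = 1.
Evaluating at (u, v) = (-2*pi/5, 1/2): E = 81, F = 0, G = 1.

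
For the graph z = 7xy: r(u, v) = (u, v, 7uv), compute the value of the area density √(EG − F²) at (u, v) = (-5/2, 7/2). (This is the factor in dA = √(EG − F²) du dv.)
√(EG − F²)|_{(-5/2, 7/2)} = 11*sqrt(30)/2

E = 49*v^2 + 1, F = 49*u*v, G = 49*u^2 + 1, so EG − F² = 49*u^2 + 49*v^2 + 1. Taking the positive square root: √(EG − F²) = sqrt(49*u^2 + 49*v^2 + 1). At (u, v) = (-5/2, 7/2): 11*sqrt(30)/2.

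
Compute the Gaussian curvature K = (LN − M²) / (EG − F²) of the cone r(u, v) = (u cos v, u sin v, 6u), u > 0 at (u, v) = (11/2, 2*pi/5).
K = 0

Coefficients of the first fundamental form: E = 37, F = 0, G = u^2.
Coefficients of the second fundamental form: L = 0, M = 0, N = 6*sqrt(37)*u^2/(37*Abs(u)).
Assemble K = (LN − M²)/(EG − F²) = 0. At (u, v) = (11/2, 2*pi/5): K = 0.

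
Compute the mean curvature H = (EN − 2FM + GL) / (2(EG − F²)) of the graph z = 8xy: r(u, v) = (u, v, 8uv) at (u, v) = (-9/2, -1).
H = -2304*sqrt(1361)/1852321

With E = 64*v^2 + 1, F = 64*u*v, G = 64*u^2 + 1, L = 0, M = 8/sqrt(64*u^2 + 64*v^2 + 1), N = 0, assemble
  H = (EN − 2FM + GL) / (2(EG − F²)) = -512*u*v/(64*u^2 + 64*v^2 + 1)^(3/2).
At (u, v) = (-9/2, -1): H = -2304*sqrt(1361)/1852321.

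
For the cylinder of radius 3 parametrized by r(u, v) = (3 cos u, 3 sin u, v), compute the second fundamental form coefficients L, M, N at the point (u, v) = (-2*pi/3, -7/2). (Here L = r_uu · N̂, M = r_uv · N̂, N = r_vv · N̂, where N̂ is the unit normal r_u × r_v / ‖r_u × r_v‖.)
L = -3;  M = 0;  N = 0

Compute the unit normal N̂(u, v) = (cos(u), sin(u), 0), and the second partials r_uu, r_uv, r_vv. Take dot products:
  L(u, v) = r_uu · N̂ = -3,
  M(u, v) = r_uv · N̂ = 0,
  N(u, v) = r_vv · N̂ = 0.
Evaluating at (u, v) = (-2*pi/3, -7/2):
  L = -3, M = 0, N = 0.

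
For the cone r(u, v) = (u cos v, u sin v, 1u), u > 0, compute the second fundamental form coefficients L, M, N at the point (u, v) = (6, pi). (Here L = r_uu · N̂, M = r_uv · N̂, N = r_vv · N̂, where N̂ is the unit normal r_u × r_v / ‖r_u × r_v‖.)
L = 0;  M = 0;  N = 3*sqrt(2)

Compute the unit normal N̂(u, v) = (-sqrt(2)*u*cos(v)/(2*Abs(u)), -sqrt(2)*u*sin(v)/(2*Abs(u)), sqrt(2)*u/(2*Abs(u))), and the second partials r_uu, r_uv, r_vv. Take dot products:
  L(u, v) = r_uu · N̂ = 0,
  M(u, v) = r_uv · N̂ = 0,
  N(u, v) = r_vv · N̂ = sqrt(2)*u^2/(2*Abs(u)).
Evaluating at (u, v) = (6, pi):
  L = 0, M = 0, N = 3*sqrt(2).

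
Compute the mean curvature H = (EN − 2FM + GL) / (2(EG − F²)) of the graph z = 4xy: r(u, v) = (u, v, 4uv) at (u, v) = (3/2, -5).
H = 480*sqrt(437)/190969

With E = 16*v^2 + 1, F = 16*u*v, G = 16*u^2 + 1, L = 0, M = 4/sqrt(16*u^2 + 16*v^2 + 1), N = 0, assemble
  H = (EN − 2FM + GL) / (2(EG − F²)) = -64*u*v/(16*u^2 + 16*v^2 + 1)^(3/2).
At (u, v) = (3/2, -5): H = 480*sqrt(437)/190969.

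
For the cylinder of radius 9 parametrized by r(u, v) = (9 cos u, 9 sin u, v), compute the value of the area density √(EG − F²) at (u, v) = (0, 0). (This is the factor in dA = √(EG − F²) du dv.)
√(EG − F²)|_{(0, 0)} = 9

E = 81, F = 0, G = 1, so EG − F² = 81. Taking the positive square root: √(EG − F²) = 9. At (u, v) = (0, 0): 9.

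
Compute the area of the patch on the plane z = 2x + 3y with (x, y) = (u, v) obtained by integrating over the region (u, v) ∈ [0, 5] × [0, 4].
Area = 20*sqrt(14)

Area = ∫∫ √(EG − F²) du dv with √(EG − F²) = sqrt(14). Integrating over [0, 5] × [0, 4] gives 20*sqrt(14).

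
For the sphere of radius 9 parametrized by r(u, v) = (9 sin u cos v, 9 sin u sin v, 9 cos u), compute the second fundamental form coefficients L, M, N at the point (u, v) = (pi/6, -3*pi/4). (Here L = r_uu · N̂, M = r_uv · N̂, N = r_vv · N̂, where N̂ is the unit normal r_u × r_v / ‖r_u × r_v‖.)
L = -9;  M = 0;  N = -9/4

Compute the unit normal N̂(u, v) = (sin(u)^2*cos(v)/Abs(sin(u)), sin(u)^2*sin(v)/Abs(sin(u)), sin(2*u)/(2*Abs(sin(u)))), and the second partials r_uu, r_uv, r_vv. Take dot products:
  L(u, v) = r_uu · N̂ = -9*sin(u)/Abs(sin(u)),
  M(u, v) = r_uv · N̂ = 0,
  N(u, v) = r_vv · N̂ = -9*sin(u)^3/Abs(sin(u)).
Evaluating at (u, v) = (pi/6, -3*pi/4):
  L = -9, M = 0, N = -9/4.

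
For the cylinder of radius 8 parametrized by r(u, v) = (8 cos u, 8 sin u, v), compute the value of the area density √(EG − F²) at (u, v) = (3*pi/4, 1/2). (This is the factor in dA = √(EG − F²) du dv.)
√(EG − F²)|_{(3*pi/4, 1/2)} = 8

E = 64, F = 0, G = 1, so EG − F² = 64. Taking the positive square root: √(EG − F²) = 8. At (u, v) = (3*pi/4, 1/2): 8.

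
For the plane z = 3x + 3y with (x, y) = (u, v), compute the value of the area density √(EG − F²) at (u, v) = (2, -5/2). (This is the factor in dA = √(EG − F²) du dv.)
√(EG − F²)|_{(2, -5/2)} = sqrt(19)

E = 10, F = 9, G = 10, so EG − F² = 19. Taking the positive square root: √(EG − F²) = sqrt(19). At (u, v) = (2, -5/2): sqrt(19).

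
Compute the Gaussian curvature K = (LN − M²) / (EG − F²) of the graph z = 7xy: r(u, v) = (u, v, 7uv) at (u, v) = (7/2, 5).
K = -784/53363025

Coefficients of the first fundamental form: E = 49*v^2 + 1, F = 49*u*v, G = 49*u^2 + 1.
Coefficients of the second fundamental form: L = 0, M = 7/sqrt(49*u^2 + 49*v^2 + 1), N = 0.
Assemble K = (LN − M²)/(EG − F²) = -49/(2401*u^4 + 4802*u^2*v^2 + 98*u^2 + 2401*v^4 + 98*v^2 + 1). At (u, v) = (7/2, 5): K = -784/53363025.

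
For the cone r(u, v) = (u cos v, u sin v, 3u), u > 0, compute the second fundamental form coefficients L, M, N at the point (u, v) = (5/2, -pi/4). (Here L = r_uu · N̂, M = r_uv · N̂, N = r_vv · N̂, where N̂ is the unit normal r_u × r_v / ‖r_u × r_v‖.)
L = 0;  M = 0;  N = 3*sqrt(10)/4

Compute the unit normal N̂(u, v) = (-3*sqrt(10)*u*cos(v)/(10*Abs(u)), -3*sqrt(10)*u*sin(v)/(10*Abs(u)), sqrt(10)*u/(10*Abs(u))), and the second partials r_uu, r_uv, r_vv. Take dot products:
  L(u, v) = r_uu · N̂ = 0,
  M(u, v) = r_uv · N̂ = 0,
  N(u, v) = r_vv · N̂ = 3*sqrt(10)*u^2/(10*Abs(u)).
Evaluating at (u, v) = (5/2, -pi/4):
  L = 0, M = 0, N = 3*sqrt(10)/4.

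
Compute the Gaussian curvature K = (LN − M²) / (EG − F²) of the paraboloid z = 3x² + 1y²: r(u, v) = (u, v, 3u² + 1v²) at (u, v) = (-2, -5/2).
K = 3/7225

Coefficients of the first fundamental form: E = 36*u^2 + 1, F = 12*u*v, G = 4*v^2 + 1.
Coefficients of the second fundamental form: L = 6/sqrt(36*u^2 + 4*v^2 + 1), M = 0, N = 2/sqrt(36*u^2 + 4*v^2 + 1).
Assemble K = (LN − M²)/(EG − F²) = 12/(1296*u^4 + 288*u^2*v^2 + 72*u^2 + 16*v^4 + 8*v^2 + 1). At (u, v) = (-2, -5/2): K = 3/7225.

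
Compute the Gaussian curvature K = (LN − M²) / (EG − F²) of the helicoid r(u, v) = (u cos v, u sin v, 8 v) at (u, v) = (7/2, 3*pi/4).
K = -1024/93025

Coefficients of the first fundamental form: E = 1, F = 0, G = u^2 + 64.
Coefficients of the second fundamental form: L = 0, M = -8/sqrt(u^2 + 64), N = 0.
Assemble K = (LN − M²)/(EG − F²) = -64/(u^2 + 64)^2. At (u, v) = (7/2, 3*pi/4): K = -1024/93025.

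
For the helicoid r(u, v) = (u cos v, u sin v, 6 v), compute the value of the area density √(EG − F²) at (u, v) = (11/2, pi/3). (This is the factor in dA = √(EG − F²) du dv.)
√(EG − F²)|_{(11/2, pi/3)} = sqrt(265)/2

E = 1, F = 0, G = u^2 + 36, so EG − F² = u^2 + 36. Taking the positive square root: √(EG − F²) = sqrt(u^2 + 36). At (u, v) = (11/2, pi/3): sqrt(265)/2.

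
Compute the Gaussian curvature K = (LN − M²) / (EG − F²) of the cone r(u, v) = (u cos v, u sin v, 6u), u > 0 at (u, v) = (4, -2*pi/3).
K = 0

Coefficients of the first fundamental form: E = 37, F = 0, G = u^2.
Coefficients of the second fundamental form: L = 0, M = 0, N = 6*sqrt(37)*u^2/(37*Abs(u)).
Assemble K = (LN − M²)/(EG − F²) = 0. At (u, v) = (4, -2*pi/3): K = 0.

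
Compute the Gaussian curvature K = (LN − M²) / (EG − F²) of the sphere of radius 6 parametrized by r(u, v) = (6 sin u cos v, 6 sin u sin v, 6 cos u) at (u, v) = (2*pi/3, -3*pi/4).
K = 1/36

Coefficients of the first fundamental form: E = 36, F = 0, G = 36*sin(u)^2.
Coefficients of the second fundamental form: L = -6*sin(u)/Abs(sin(u)), M = 0, N = -6*sin(u)^3/Abs(sin(u)).
Assemble K = (LN − M²)/(EG − F²) = 1/36. At (u, v) = (2*pi/3, -3*pi/4): K = 1/36.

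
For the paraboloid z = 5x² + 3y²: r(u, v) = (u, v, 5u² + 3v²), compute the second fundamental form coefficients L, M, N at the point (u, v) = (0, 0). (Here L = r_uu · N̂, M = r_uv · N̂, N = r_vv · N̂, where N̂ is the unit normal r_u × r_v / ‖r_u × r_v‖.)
L = 10;  M = 0;  N = 6

Compute the unit normal N̂(u, v) = (-10*u/sqrt(100*u^2 + 36*v^2 + 1), -6*v/sqrt(100*u^2 + 36*v^2 + 1), 1/sqrt(100*u^2 + 36*v^2 + 1)), and the second partials r_uu, r_uv, r_vv. Take dot products:
  L(u, v) = r_uu · N̂ = 10/sqrt(100*u^2 + 36*v^2 + 1),
  M(u, v) = r_uv · N̂ = 0,
  N(u, v) = r_vv · N̂ = 6/sqrt(100*u^2 + 36*v^2 + 1).
Evaluating at (u, v) = (0, 0):
  L = 10, M = 0, N = 6.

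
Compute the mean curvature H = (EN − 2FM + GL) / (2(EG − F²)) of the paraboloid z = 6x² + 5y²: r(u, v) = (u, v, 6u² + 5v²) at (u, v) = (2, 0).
H = 2891*sqrt(577)/332929

With E = 144*u^2 + 1, F = 120*u*v, G = 100*v^2 + 1, L = 12/sqrt(144*u^2 + 100*v^2 + 1), M = 0, N = 10/sqrt(144*u^2 + 100*v^2 + 1), assemble
  H = (EN − 2FM + GL) / (2(EG − F²)) = (720*u^2 + 600*v^2 + 11)/(144*u^2 + 100*v^2 + 1)^(3/2).
At (u, v) = (2, 0): H = 2891*sqrt(577)/332929.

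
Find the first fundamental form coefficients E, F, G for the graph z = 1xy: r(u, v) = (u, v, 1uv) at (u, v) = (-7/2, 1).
E = 2;  F = -7/2;  G = 53/4

Partials: r_u = (1, 0, v), r_v = (0, 1, u). As functions of (u, v):
  E = r_u · r_u = v^2 + 1,
  F = r_u · r_v = u*v,
  G = r_v · r_v = u^2 + 1.
Evaluating at (u, v) = (-7/2, 1): E = 2, F = -7/2, G = 53/4.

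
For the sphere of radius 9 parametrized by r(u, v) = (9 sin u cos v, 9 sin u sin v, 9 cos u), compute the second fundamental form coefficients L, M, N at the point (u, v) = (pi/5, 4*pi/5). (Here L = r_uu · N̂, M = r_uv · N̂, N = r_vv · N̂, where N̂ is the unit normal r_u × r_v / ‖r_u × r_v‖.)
L = -9;  M = 0;  N = -45/8 + 9*sqrt(5)/8

Compute the unit normal N̂(u, v) = (sin(u)^2*cos(v)/Abs(sin(u)), sin(u)^2*sin(v)/Abs(sin(u)), sin(2*u)/(2*Abs(sin(u)))), and the second partials r_uu, r_uv, r_vv. Take dot products:
  L(u, v) = r_uu · N̂ = -9*sin(u)/Abs(sin(u)),
  M(u, v) = r_uv · N̂ = 0,
  N(u, v) = r_vv · N̂ = -9*sin(u)^3/Abs(sin(u)).
Evaluating at (u, v) = (pi/5, 4*pi/5):
  L = -9, M = 0, N = -45/8 + 9*sqrt(5)/8.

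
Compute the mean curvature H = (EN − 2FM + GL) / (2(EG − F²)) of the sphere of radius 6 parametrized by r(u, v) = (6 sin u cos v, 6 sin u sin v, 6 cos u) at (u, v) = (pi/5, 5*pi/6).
H = -1/6

With E = 36, F = 0, G = 36*sin(u)^2, L = -6*sin(u)/Abs(sin(u)), M = 0, N = -6*sin(u)^3/Abs(sin(u)), assemble
  H = (EN − 2FM + GL) / (2(EG − F²)) = -sin(u)/(6*Abs(sin(u))).
At (u, v) = (pi/5, 5*pi/6): H = -1/6.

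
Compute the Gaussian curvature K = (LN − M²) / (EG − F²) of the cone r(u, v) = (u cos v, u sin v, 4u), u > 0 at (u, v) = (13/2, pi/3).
K = 0

Coefficients of the first fundamental form: E = 17, F = 0, G = u^2.
Coefficients of the second fundamental form: L = 0, M = 0, N = 4*sqrt(17)*u^2/(17*Abs(u)).
Assemble K = (LN − M²)/(EG − F²) = 0. At (u, v) = (13/2, pi/3): K = 0.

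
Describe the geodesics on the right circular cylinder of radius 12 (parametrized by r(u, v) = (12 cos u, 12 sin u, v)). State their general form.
The cylinder is flat (K = 0) and locally isometric to the plane via the development (u, v) ↦ (12 u, v). Geodesics are the pre-images of straight lines: circles (v constant), vertical lines (u constant), and helices (v = c · u + d) for constants c, d.

A right cylinder has E = 12², F = 0, G = 1, so EG − F² = 12², and L = −12, M = N = 0, giving K = (LN − M²)/(EG − F²) = 0 everywhere. A flat surface is locally isometric to the Euclidean plane via the map (u, v) ↦ (12 u, v). Straight lines in the (x̃, ỹ) plane pull back to: (a) horizontal circles (v = const), (b) vertical generators (u = const), and (c) helices (12 u tan θ = v, i.e. v = c · u + d).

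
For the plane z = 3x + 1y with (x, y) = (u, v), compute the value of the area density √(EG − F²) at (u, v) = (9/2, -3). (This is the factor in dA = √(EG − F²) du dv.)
√(EG − F²)|_{(9/2, -3)} = sqrt(11)

E = 10, F = 3, G = 2, so EG − F² = 11. Taking the positive square root: √(EG − F²) = sqrt(11). At (u, v) = (9/2, -3): sqrt(11).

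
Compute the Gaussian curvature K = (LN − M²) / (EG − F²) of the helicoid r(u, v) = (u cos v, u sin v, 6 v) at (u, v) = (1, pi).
K = -36/1369

Coefficients of the first fundamental form: E = 1, F = 0, G = u^2 + 36.
Coefficients of the second fundamental form: L = 0, M = -6/sqrt(u^2 + 36), N = 0.
Assemble K = (LN − M²)/(EG − F²) = -36/(u^2 + 36)^2. At (u, v) = (1, pi): K = -36/1369.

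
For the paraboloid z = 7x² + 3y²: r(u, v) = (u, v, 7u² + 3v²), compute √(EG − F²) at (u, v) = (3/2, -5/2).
√(EG − F²)|_{(3/2, -5/2)} = sqrt(667)

E = 196*u^2 + 1, F = 84*u*v, G = 36*v^2 + 1; EG − F² = 196*u^2 + 36*v^2 + 1; √(EG − F²) = sqrt(196*u^2 + 36*v^2 + 1). At the given point: sqrt(667).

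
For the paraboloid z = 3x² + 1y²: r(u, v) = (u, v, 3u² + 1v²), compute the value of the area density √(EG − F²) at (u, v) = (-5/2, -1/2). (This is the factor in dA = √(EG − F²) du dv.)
√(EG − F²)|_{(-5/2, -1/2)} = sqrt(227)

E = 36*u^2 + 1, F = 12*u*v, G = 4*v^2 + 1, so EG − F² = 36*u^2 + 4*v^2 + 1. Taking the positive square root: √(EG − F²) = sqrt(36*u^2 + 4*v^2 + 1). At (u, v) = (-5/2, -1/2): sqrt(227).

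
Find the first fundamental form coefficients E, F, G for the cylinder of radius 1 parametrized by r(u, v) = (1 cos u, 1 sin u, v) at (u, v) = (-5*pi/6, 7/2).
E = 1;  F = 0;  G = 1

Partials: r_u = (-sin(u), cos(u), 0), r_v = (0, 0, 1). As functions of (u, v):
  E = r_u · r_u = 1,
  F = r_u · r_v = 0,
  G = r_v · r_v = 1.
Evaluating at (u, v) = (-5*pi/6, 7/2): E = 1, F = 0, G = 1.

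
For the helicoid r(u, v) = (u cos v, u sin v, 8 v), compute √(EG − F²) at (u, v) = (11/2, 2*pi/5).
√(EG − F²)|_{(11/2, 2*pi/5)} = sqrt(377)/2

E = 1, F = 0, G = u^2 + 64; EG − F² = u^2 + 64; √(EG − F²) = sqrt(u^2 + 64). At the given point: sqrt(377)/2.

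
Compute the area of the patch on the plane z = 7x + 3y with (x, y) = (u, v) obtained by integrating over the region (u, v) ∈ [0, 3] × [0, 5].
Area = 15*sqrt(59)

Area = ∫∫ √(EG − F²) du dv with √(EG − F²) = sqrt(59). Integrating over [0, 3] × [0, 5] gives 15*sqrt(59).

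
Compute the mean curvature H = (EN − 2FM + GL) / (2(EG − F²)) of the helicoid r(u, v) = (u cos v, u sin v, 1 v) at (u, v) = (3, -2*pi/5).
H = 0

With E = 1, F = 0, G = u^2 + 1, L = 0, M = -1/sqrt(u^2 + 1), N = 0, assemble
  H = (EN − 2FM + GL) / (2(EG − F²)) = 0.
At (u, v) = (3, -2*pi/5): H = 0.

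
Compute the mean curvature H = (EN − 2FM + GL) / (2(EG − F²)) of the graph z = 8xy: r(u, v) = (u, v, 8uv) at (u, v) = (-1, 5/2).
H = 256*sqrt(465)/43245

With E = 64*v^2 + 1, F = 64*u*v, G = 64*u^2 + 1, L = 0, M = 8/sqrt(64*u^2 + 64*v^2 + 1), N = 0, assemble
  H = (EN − 2FM + GL) / (2(EG − F²)) = -512*u*v/(64*u^2 + 64*v^2 + 1)^(3/2).
At (u, v) = (-1, 5/2): H = 256*sqrt(465)/43245.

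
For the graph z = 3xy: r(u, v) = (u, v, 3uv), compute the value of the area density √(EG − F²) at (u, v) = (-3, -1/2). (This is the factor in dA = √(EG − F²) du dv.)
√(EG − F²)|_{(-3, -1/2)} = sqrt(337)/2

E = 9*v^2 + 1, F = 9*u*v, G = 9*u^2 + 1, so EG − F² = 9*u^2 + 9*v^2 + 1. Taking the positive square root: √(EG − F²) = sqrt(9*u^2 + 9*v^2 + 1). At (u, v) = (-3, -1/2): sqrt(337)/2.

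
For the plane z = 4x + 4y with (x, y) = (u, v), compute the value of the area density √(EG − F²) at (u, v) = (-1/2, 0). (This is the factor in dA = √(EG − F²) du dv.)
√(EG − F²)|_{(-1/2, 0)} = sqrt(33)

E = 17, F = 16, G = 17, so EG − F² = 33. Taking the positive square root: √(EG − F²) = sqrt(33). At (u, v) = (-1/2, 0): sqrt(33).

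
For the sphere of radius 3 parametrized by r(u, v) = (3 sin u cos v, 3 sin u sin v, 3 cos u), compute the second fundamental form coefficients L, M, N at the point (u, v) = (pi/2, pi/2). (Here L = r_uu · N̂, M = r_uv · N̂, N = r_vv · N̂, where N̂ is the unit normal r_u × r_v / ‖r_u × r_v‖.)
L = -3;  M = 0;  N = -3

Compute the unit normal N̂(u, v) = (sin(u)^2*cos(v)/Abs(sin(u)), sin(u)^2*sin(v)/Abs(sin(u)), sin(2*u)/(2*Abs(sin(u)))), and the second partials r_uu, r_uv, r_vv. Take dot products:
  L(u, v) = r_uu · N̂ = -3*sin(u)/Abs(sin(u)),
  M(u, v) = r_uv · N̂ = 0,
  N(u, v) = r_vv · N̂ = -3*sin(u)^3/Abs(sin(u)).
Evaluating at (u, v) = (pi/2, pi/2):
  L = -3, M = 0, N = -3.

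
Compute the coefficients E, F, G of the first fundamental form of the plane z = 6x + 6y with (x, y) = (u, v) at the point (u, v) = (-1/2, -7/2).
E = 37;  F = 36;  G = 37

Partials: r_u = (1, 0, 6), r_v = (0, 1, 6). As functions of (u, v):
  E = r_u · r_u = 37,
  F = r_u · r_v = 36,
  G = r_v · r_v = 37.
Evaluating at (u, v) = (-1/2, -7/2): E = 37, F = 36, G = 37.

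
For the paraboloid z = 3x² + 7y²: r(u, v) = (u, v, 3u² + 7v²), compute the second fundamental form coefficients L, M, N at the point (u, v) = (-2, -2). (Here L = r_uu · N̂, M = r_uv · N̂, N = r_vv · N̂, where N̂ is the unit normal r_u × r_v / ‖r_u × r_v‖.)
L = 6*sqrt(929)/929;  M = 0;  N = 14*sqrt(929)/929

Compute the unit normal N̂(u, v) = (-6*u/sqrt(36*u^2 + 196*v^2 + 1), -14*v/sqrt(36*u^2 + 196*v^2 + 1), 1/sqrt(36*u^2 + 196*v^2 + 1)), and the second partials r_uu, r_uv, r_vv. Take dot products:
  L(u, v) = r_uu · N̂ = 6/sqrt(36*u^2 + 196*v^2 + 1),
  M(u, v) = r_uv · N̂ = 0,
  N(u, v) = r_vv · N̂ = 14/sqrt(36*u^2 + 196*v^2 + 1).
Evaluating at (u, v) = (-2, -2):
  L = 6*sqrt(929)/929, M = 0, N = 14*sqrt(929)/929.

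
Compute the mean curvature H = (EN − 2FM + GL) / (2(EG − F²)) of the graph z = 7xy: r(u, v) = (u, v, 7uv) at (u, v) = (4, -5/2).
H = 5488*sqrt(485)/1270215

With E = 49*v^2 + 1, F = 49*u*v, G = 49*u^2 + 1, L = 0, M = 7/sqrt(49*u^2 + 49*v^2 + 1), N = 0, assemble
  H = (EN − 2FM + GL) / (2(EG − F²)) = -343*u*v/(49*u^2 + 49*v^2 + 1)^(3/2).
At (u, v) = (4, -5/2): H = 5488*sqrt(485)/1270215.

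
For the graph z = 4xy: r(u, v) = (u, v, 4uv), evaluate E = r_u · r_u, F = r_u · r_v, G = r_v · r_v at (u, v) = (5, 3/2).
E = 37;  F = 120;  G = 401

Partials: r_u = (1, 0, 4*v), r_v = (0, 1, 4*u). As functions of (u, v):
  E = r_u · r_u = 16*v^2 + 1,
  F = r_u · r_v = 16*u*v,
  G = r_v · r_v = 16*u^2 + 1.
Evaluating at (u, v) = (5, 3/2): E = 37, F = 120, G = 401.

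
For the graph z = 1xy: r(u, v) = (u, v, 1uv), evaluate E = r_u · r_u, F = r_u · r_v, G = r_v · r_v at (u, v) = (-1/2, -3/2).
E = 13/4;  F = 3/4;  G = 5/4

Partials: r_u = (1, 0, v), r_v = (0, 1, u). As functions of (u, v):
  E = r_u · r_u = v^2 + 1,
  F = r_u · r_v = u*v,
  G = r_v · r_v = u^2 + 1.
Evaluating at (u, v) = (-1/2, -3/2): E = 13/4, F = 3/4, G = 5/4.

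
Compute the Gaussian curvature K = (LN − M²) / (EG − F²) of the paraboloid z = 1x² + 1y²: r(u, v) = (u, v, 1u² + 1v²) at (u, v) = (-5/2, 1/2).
K = 4/729

Coefficients of the first fundamental form: E = 4*u^2 + 1, F = 4*u*v, G = 4*v^2 + 1.
Coefficients of the second fundamental form: L = 2/sqrt(4*u^2 + 4*v^2 + 1), M = 0, N = 2/sqrt(4*u^2 + 4*v^2 + 1).
Assemble K = (LN − M²)/(EG − F²) = 4/(16*u^4 + 32*u^2*v^2 + 8*u^2 + 16*v^4 + 8*v^2 + 1). At (u, v) = (-5/2, 1/2): K = 4/729.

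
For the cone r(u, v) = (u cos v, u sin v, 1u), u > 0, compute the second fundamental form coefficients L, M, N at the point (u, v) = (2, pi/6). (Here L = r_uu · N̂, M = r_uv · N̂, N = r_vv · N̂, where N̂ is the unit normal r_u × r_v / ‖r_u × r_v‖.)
L = 0;  M = 0;  N = sqrt(2)

Compute the unit normal N̂(u, v) = (-sqrt(2)*u*cos(v)/(2*Abs(u)), -sqrt(2)*u*sin(v)/(2*Abs(u)), sqrt(2)*u/(2*Abs(u))), and the second partials r_uu, r_uv, r_vv. Take dot products:
  L(u, v) = r_uu · N̂ = 0,
  M(u, v) = r_uv · N̂ = 0,
  N(u, v) = r_vv · N̂ = sqrt(2)*u^2/(2*Abs(u)).
Evaluating at (u, v) = (2, pi/6):
  L = 0, M = 0, N = sqrt(2).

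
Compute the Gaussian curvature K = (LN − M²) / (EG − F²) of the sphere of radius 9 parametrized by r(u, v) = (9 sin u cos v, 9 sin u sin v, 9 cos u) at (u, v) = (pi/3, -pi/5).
K = 1/81

Coefficients of the first fundamental form: E = 81, F = 0, G = 81*sin(u)^2.
Coefficients of the second fundamental form: L = -9*sin(u)/Abs(sin(u)), M = 0, N = -9*sin(u)^3/Abs(sin(u)).
Assemble K = (LN − M²)/(EG − F²) = 1/81. At (u, v) = (pi/3, -pi/5): K = 1/81.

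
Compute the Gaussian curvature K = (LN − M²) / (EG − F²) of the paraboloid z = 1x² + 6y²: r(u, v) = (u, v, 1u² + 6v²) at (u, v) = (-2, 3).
K = 24/1723969

Coefficients of the first fundamental form: E = 4*u^2 + 1, F = 24*u*v, G = 144*v^2 + 1.
Coefficients of the second fundamental form: L = 2/sqrt(4*u^2 + 144*v^2 + 1), M = 0, N = 12/sqrt(4*u^2 + 144*v^2 + 1).
Assemble K = (LN − M²)/(EG − F²) = 24/(16*u^4 + 1152*u^2*v^2 + 8*u^2 + 20736*v^4 + 288*v^2 + 1). At (u, v) = (-2, 3): K = 24/1723969.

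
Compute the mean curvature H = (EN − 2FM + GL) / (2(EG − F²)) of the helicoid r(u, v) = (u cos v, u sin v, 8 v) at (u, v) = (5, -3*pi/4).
H = 0

With E = 1, F = 0, G = u^2 + 64, L = 0, M = -8/sqrt(u^2 + 64), N = 0, assemble
  H = (EN − 2FM + GL) / (2(EG − F²)) = 0.
At (u, v) = (5, -3*pi/4): H = 0.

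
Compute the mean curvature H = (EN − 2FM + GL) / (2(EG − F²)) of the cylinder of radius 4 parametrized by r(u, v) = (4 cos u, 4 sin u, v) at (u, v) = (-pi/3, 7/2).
H = -1/8

With E = 16, F = 0, G = 1, L = -4, M = 0, N = 0, assemble
  H = (EN − 2FM + GL) / (2(EG − F²)) = -1/8.
At (u, v) = (-pi/3, 7/2): H = -1/8.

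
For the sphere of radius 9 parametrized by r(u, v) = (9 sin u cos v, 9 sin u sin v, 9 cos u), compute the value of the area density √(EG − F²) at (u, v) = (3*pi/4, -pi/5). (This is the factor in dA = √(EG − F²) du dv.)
√(EG − F²)|_{(3*pi/4, -pi/5)} = 81*sqrt(2)/2

E = 81, F = 0, G = 81*sin(u)^2, so EG − F² = 6561*sin(u)^2. Taking the positive square root: √(EG − F²) = 81*Abs(sin(u)). At (u, v) = (3*pi/4, -pi/5): 81*sqrt(2)/2.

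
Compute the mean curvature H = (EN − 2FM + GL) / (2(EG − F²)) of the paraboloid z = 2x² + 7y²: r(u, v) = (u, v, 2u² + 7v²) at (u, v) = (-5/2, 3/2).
H = 1591*sqrt(542)/293764

With E = 16*u^2 + 1, F = 56*u*v, G = 196*v^2 + 1, L = 4/sqrt(16*u^2 + 196*v^2 + 1), M = 0, N = 14/sqrt(16*u^2 + 196*v^2 + 1), assemble
  H = (EN − 2FM + GL) / (2(EG − F²)) = (112*u^2 + 392*v^2 + 9)/(16*u^2 + 196*v^2 + 1)^(3/2).
At (u, v) = (-5/2, 3/2): H = 1591*sqrt(542)/293764.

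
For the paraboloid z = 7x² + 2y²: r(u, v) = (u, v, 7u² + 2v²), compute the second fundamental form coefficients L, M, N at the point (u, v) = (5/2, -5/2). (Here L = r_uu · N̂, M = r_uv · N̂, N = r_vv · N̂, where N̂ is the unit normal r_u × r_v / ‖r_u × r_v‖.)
L = 7*sqrt(1326)/663;  M = 0;  N = 2*sqrt(1326)/663

Compute the unit normal N̂(u, v) = (-14*u/sqrt(196*u^2 + 16*v^2 + 1), -4*v/sqrt(196*u^2 + 16*v^2 + 1), 1/sqrt(196*u^2 + 16*v^2 + 1)), and the second partials r_uu, r_uv, r_vv. Take dot products:
  L(u, v) = r_uu · N̂ = 14/sqrt(196*u^2 + 16*v^2 + 1),
  M(u, v) = r_uv · N̂ = 0,
  N(u, v) = r_vv · N̂ = 4/sqrt(196*u^2 + 16*v^2 + 1).
Evaluating at (u, v) = (5/2, -5/2):
  L = 7*sqrt(1326)/663, M = 0, N = 2*sqrt(1326)/663.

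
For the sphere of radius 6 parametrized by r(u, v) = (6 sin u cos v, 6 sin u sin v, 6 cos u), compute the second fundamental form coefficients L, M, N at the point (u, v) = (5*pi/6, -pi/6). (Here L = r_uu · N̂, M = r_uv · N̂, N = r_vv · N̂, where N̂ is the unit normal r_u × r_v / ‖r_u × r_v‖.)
L = -6;  M = 0;  N = -3/2

Compute the unit normal N̂(u, v) = (sin(u)^2*cos(v)/Abs(sin(u)), sin(u)^2*sin(v)/Abs(sin(u)), sin(2*u)/(2*Abs(sin(u)))), and the second partials r_uu, r_uv, r_vv. Take dot products:
  L(u, v) = r_uu · N̂ = -6*sin(u)/Abs(sin(u)),
  M(u, v) = r_uv · N̂ = 0,
  N(u, v) = r_vv · N̂ = -6*sin(u)^3/Abs(sin(u)).
Evaluating at (u, v) = (5*pi/6, -pi/6):
  L = -6, M = 0, N = -3/2.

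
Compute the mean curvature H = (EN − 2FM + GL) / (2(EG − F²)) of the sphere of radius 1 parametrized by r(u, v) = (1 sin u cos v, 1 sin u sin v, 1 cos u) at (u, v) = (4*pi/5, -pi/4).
H = -1

With E = 1, F = 0, G = sin(u)^2, L = -sin(u)/Abs(sin(u)), M = 0, N = -sin(u)^3/Abs(sin(u)), assemble
  H = (EN − 2FM + GL) / (2(EG − F²)) = -sin(u)/Abs(sin(u)).
At (u, v) = (4*pi/5, -pi/4): H = -1.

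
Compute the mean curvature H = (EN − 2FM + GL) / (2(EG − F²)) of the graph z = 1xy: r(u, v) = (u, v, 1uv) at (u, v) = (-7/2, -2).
H = -56*sqrt(69)/4761

With E = v^2 + 1, F = u*v, G = u^2 + 1, L = 0, M = 1/sqrt(u^2 + v^2 + 1), N = 0, assemble
  H = (EN − 2FM + GL) / (2(EG − F²)) = -u*v/(u^2 + v^2 + 1)^(3/2).
At (u, v) = (-7/2, -2): H = -56*sqrt(69)/4761.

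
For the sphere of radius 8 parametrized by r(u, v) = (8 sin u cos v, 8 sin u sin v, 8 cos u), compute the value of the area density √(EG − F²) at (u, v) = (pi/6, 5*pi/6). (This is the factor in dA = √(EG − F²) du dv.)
√(EG − F²)|_{(pi/6, 5*pi/6)} = 32

E = 64, F = 0, G = 64*sin(u)^2, so EG − F² = 4096*sin(u)^2. Taking the positive square root: √(EG − F²) = 64*Abs(sin(u)). At (u, v) = (pi/6, 5*pi/6): 32.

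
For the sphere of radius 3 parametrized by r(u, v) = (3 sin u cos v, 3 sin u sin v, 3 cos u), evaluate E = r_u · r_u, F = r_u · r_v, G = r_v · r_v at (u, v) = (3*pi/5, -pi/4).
E = 9;  F = 0;  G = 9*sqrt(5)/8 + 45/8

Partials: r_u = (3*cos(u)*cos(v), 3*sin(v)*cos(u), -3*sin(u)), r_v = (-3*sin(u)*sin(v), 3*sin(u)*cos(v), 0). As functions of (u, v):
  E = r_u · r_u = 9,
  F = r_u · r_v = 0,
  G = r_v · r_v = 9*sin(u)^2.
Evaluating at (u, v) = (3*pi/5, -pi/4): E = 9, F = 0, G = 9*sqrt(5)/8 + 45/8.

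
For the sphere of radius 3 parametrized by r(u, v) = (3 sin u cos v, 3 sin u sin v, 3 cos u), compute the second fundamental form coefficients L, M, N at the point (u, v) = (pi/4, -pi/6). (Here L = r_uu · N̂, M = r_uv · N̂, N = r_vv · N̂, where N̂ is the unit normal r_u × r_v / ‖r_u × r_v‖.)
L = -3;  M = 0;  N = -3/2

Compute the unit normal N̂(u, v) = (sin(u)^2*cos(v)/Abs(sin(u)), sin(u)^2*sin(v)/Abs(sin(u)), sin(2*u)/(2*Abs(sin(u)))), and the second partials r_uu, r_uv, r_vv. Take dot products:
  L(u, v) = r_uu · N̂ = -3*sin(u)/Abs(sin(u)),
  M(u, v) = r_uv · N̂ = 0,
  N(u, v) = r_vv · N̂ = -3*sin(u)^3/Abs(sin(u)).
Evaluating at (u, v) = (pi/4, -pi/6):
  L = -3, M = 0, N = -3/2.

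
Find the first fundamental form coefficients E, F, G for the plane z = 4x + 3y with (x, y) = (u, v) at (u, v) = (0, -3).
E = 17;  F = 12;  G = 10

Partials: r_u = (1, 0, 4), r_v = (0, 1, 3). As functions of (u, v):
  E = r_u · r_u = 17,
  F = r_u · r_v = 12,
  G = r_v · r_v = 10.
Evaluating at (u, v) = (0, -3): E = 17, F = 12, G = 10.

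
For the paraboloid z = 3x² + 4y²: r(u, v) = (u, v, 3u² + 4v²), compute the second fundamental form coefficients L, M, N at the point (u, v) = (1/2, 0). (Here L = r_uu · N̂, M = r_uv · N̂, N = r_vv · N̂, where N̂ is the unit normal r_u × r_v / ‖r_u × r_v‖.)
L = 3*sqrt(10)/5;  M = 0;  N = 4*sqrt(10)/5

Compute the unit normal N̂(u, v) = (-6*u/sqrt(36*u^2 + 64*v^2 + 1), -8*v/sqrt(36*u^2 + 64*v^2 + 1), 1/sqrt(36*u^2 + 64*v^2 + 1)), and the second partials r_uu, r_uv, r_vv. Take dot products:
  L(u, v) = r_uu · N̂ = 6/sqrt(36*u^2 + 64*v^2 + 1),
  M(u, v) = r_uv · N̂ = 0,
  N(u, v) = r_vv · N̂ = 8/sqrt(36*u^2 + 64*v^2 + 1).
Evaluating at (u, v) = (1/2, 0):
  L = 3*sqrt(10)/5, M = 0, N = 4*sqrt(10)/5.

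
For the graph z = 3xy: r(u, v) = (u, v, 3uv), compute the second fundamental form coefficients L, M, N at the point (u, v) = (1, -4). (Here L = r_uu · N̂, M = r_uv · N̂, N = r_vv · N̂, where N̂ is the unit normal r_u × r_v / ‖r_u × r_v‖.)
L = 0;  M = 3*sqrt(154)/154;  N = 0

Compute the unit normal N̂(u, v) = (-3*v/sqrt(9*u^2 + 9*v^2 + 1), -3*u/sqrt(9*u^2 + 9*v^2 + 1), 1/sqrt(9*u^2 + 9*v^2 + 1)), and the second partials r_uu, r_uv, r_vv. Take dot products:
  L(u, v) = r_uu · N̂ = 0,
  M(u, v) = r_uv · N̂ = 3/sqrt(9*u^2 + 9*v^2 + 1),
  N(u, v) = r_vv · N̂ = 0.
Evaluating at (u, v) = (1, -4):
  L = 0, M = 3*sqrt(154)/154, N = 0.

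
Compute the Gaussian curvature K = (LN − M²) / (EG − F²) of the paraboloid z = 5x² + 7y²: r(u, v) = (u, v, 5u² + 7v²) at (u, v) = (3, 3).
K = 28/1420445

Coefficients of the first fundamental form: E = 100*u^2 + 1, F = 140*u*v, G = 196*v^2 + 1.
Coefficients of the second fundamental form: L = 10/sqrt(100*u^2 + 196*v^2 + 1), M = 0, N = 14/sqrt(100*u^2 + 196*v^2 + 1).
Assemble K = (LN − M²)/(EG − F²) = 140/(10000*u^4 + 39200*u^2*v^2 + 200*u^2 + 38416*v^4 + 392*v^2 + 1). At (u, v) = (3, 3): K = 28/1420445.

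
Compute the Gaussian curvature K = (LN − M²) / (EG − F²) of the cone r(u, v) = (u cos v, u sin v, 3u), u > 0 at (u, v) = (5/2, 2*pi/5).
K = 0

Coefficients of the first fundamental form: E = 10, F = 0, G = u^2.
Coefficients of the second fundamental form: L = 0, M = 0, N = 3*sqrt(10)*u^2/(10*Abs(u)).
Assemble K = (LN − M²)/(EG − F²) = 0. At (u, v) = (5/2, 2*pi/5): K = 0.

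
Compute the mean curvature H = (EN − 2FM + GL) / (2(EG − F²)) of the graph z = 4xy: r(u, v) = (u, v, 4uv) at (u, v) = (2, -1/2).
H = 64*sqrt(69)/4761

With E = 16*v^2 + 1, F = 16*u*v, G = 16*u^2 + 1, L = 0, M = 4/sqrt(16*u^2 + 16*v^2 + 1), N = 0, assemble
  H = (EN − 2FM + GL) / (2(EG − F²)) = -64*u*v/(16*u^2 + 16*v^2 + 1)^(3/2).
At (u, v) = (2, -1/2): H = 64*sqrt(69)/4761.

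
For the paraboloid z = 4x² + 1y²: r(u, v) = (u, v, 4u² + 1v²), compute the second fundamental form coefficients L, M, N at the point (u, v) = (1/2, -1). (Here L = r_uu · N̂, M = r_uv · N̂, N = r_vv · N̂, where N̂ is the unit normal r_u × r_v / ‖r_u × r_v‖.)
L = 8*sqrt(21)/21;  M = 0;  N = 2*sqrt(21)/21

Compute the unit normal N̂(u, v) = (-8*u/sqrt(64*u^2 + 4*v^2 + 1), -2*v/sqrt(64*u^2 + 4*v^2 + 1), 1/sqrt(64*u^2 + 4*v^2 + 1)), and the second partials r_uu, r_uv, r_vv. Take dot products:
  L(u, v) = r_uu · N̂ = 8/sqrt(64*u^2 + 4*v^2 + 1),
  M(u, v) = r_uv · N̂ = 0,
  N(u, v) = r_vv · N̂ = 2/sqrt(64*u^2 + 4*v^2 + 1).
Evaluating at (u, v) = (1/2, -1):
  L = 8*sqrt(21)/21, M = 0, N = 2*sqrt(21)/21.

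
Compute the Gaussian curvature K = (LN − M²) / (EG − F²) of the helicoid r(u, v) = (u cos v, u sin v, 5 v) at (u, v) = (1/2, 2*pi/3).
K = -400/10201

Coefficients of the first fundamental form: E = 1, F = 0, G = u^2 + 25.
Coefficients of the second fundamental form: L = 0, M = -5/sqrt(u^2 + 25), N = 0.
Assemble K = (LN − M²)/(EG − F²) = -25/(u^2 + 25)^2. At (u, v) = (1/2, 2*pi/3): K = -400/10201.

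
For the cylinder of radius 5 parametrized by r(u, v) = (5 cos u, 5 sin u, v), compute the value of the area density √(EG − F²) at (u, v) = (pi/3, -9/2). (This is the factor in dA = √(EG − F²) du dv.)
√(EG − F²)|_{(pi/3, -9/2)} = 5

E = 25, F = 0, G = 1, so EG − F² = 25. Taking the positive square root: √(EG − F²) = 5. At (u, v) = (pi/3, -9/2): 5.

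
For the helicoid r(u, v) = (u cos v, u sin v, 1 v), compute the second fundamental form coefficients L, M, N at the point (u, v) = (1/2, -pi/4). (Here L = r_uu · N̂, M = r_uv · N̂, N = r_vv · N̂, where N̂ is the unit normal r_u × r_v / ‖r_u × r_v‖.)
L = 0;  M = -2*sqrt(5)/5;  N = 0

Compute the unit normal N̂(u, v) = (sin(v)/sqrt(u^2 + 1), -cos(v)/sqrt(u^2 + 1), u/sqrt(u^2 + 1)), and the second partials r_uu, r_uv, r_vv. Take dot products:
  L(u, v) = r_uu · N̂ = 0,
  M(u, v) = r_uv · N̂ = -1/sqrt(u^2 + 1),
  N(u, v) = r_vv · N̂ = 0.
Evaluating at (u, v) = (1/2, -pi/4):
  L = 0, M = -2*sqrt(5)/5, N = 0.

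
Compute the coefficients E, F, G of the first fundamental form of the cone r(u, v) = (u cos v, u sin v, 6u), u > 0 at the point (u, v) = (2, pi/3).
E = 37;  F = 0;  G = 4

Partials: r_u = (cos(v), sin(v), 6), r_v = (-u*sin(v), u*cos(v), 0). As functions of (u, v):
  E = r_u · r_u = 37,
  F = r_u · r_v = 0,
  G = r_v · r_v = u^2.
Evaluating at (u, v) = (2, pi/3): E = 37, F = 0, G = 4.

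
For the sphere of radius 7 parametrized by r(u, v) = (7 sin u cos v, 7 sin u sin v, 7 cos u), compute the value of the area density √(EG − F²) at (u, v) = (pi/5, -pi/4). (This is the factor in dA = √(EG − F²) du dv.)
√(EG − F²)|_{(pi/5, -pi/4)} = 49*sqrt(10 - 2*sqrt(5))/4

E = 49, F = 0, G = 49*sin(u)^2, so EG − F² = 2401*sin(u)^2. Taking the positive square root: √(EG − F²) = 49*Abs(sin(u)). At (u, v) = (pi/5, -pi/4): 49*sqrt(10 - 2*sqrt(5))/4.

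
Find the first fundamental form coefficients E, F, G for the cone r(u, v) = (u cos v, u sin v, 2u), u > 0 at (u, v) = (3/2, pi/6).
E = 5;  F = 0;  G = 9/4

Partials: r_u = (cos(v), sin(v), 2), r_v = (-u*sin(v), u*cos(v), 0). As functions of (u, v):
  E = r_u · r_u = 5,
  F = r_u · r_v = 0,
  G = r_v · r_v = u^2.
Evaluating at (u, v) = (3/2, pi/6): E = 5, F = 0, G = 9/4.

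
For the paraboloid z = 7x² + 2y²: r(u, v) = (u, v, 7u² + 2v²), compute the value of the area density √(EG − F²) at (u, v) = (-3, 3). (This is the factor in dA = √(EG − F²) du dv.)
√(EG − F²)|_{(-3, 3)} = sqrt(1909)

E = 196*u^2 + 1, F = 56*u*v, G = 16*v^2 + 1, so EG − F² = 196*u^2 + 16*v^2 + 1. Taking the positive square root: √(EG − F²) = sqrt(196*u^2 + 16*v^2 + 1). At (u, v) = (-3, 3): sqrt(1909).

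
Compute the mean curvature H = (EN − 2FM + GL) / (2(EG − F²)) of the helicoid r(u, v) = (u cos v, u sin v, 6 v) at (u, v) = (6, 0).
H = 0

With E = 1, F = 0, G = u^2 + 36, L = 0, M = -6/sqrt(u^2 + 36), N = 0, assemble
  H = (EN − 2FM + GL) / (2(EG − F²)) = 0.
At (u, v) = (6, 0): H = 0.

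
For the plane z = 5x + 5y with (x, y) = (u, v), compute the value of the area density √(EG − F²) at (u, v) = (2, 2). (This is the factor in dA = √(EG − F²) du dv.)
√(EG − F²)|_{(2, 2)} = sqrt(51)

E = 26, F = 25, G = 26, so EG − F² = 51. Taking the positive square root: √(EG − F²) = sqrt(51). At (u, v) = (2, 2): sqrt(51).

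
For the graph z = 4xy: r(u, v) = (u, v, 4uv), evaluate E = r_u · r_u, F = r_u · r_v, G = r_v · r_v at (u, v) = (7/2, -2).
E = 65;  F = -112;  G = 197

Partials: r_u = (1, 0, 4*v), r_v = (0, 1, 4*u). As functions of (u, v):
  E = r_u · r_u = 16*v^2 + 1,
  F = r_u · r_v = 16*u*v,
  G = r_v · r_v = 16*u^2 + 1.
Evaluating at (u, v) = (7/2, -2): E = 65, F = -112, G = 197.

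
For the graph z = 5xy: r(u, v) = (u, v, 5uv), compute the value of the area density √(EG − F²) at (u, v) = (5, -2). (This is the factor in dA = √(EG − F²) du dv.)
√(EG − F²)|_{(5, -2)} = 11*sqrt(6)

E = 25*v^2 + 1, F = 25*u*v, G = 25*u^2 + 1, so EG − F² = 25*u^2 + 25*v^2 + 1. Taking the positive square root: √(EG − F²) = sqrt(25*u^2 + 25*v^2 + 1). At (u, v) = (5, -2): 11*sqrt(6).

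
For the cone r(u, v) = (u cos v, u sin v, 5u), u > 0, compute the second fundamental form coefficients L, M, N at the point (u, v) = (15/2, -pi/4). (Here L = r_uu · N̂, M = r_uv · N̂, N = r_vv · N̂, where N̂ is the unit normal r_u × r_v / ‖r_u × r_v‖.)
L = 0;  M = 0;  N = 75*sqrt(26)/52

Compute the unit normal N̂(u, v) = (-5*sqrt(26)*u*cos(v)/(26*Abs(u)), -5*sqrt(26)*u*sin(v)/(26*Abs(u)), sqrt(26)*u/(26*Abs(u))), and the second partials r_uu, r_uv, r_vv. Take dot products:
  L(u, v) = r_uu · N̂ = 0,
  M(u, v) = r_uv · N̂ = 0,
  N(u, v) = r_vv · N̂ = 5*sqrt(26)*u^2/(26*Abs(u)).
Evaluating at (u, v) = (15/2, -pi/4):
  L = 0, M = 0, N = 75*sqrt(26)/52.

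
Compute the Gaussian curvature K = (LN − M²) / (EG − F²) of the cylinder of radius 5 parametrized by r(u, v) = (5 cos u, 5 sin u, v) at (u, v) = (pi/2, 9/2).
K = 0

Coefficients of the first fundamental form: E = 25, F = 0, G = 1.
Coefficients of the second fundamental form: L = -5, M = 0, N = 0.
Assemble K = (LN − M²)/(EG − F²) = 0. At (u, v) = (pi/2, 9/2): K = 0.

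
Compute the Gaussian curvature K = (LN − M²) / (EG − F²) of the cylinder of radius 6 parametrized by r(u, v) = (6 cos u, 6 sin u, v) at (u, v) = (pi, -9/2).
K = 0

Coefficients of the first fundamental form: E = 36, F = 0, G = 1.
Coefficients of the second fundamental form: L = -6, M = 0, N = 0.
Assemble K = (LN − M²)/(EG − F²) = 0. At (u, v) = (pi, -9/2): K = 0.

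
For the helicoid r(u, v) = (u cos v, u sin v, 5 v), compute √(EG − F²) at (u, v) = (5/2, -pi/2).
√(EG − F²)|_{(5/2, -pi/2)} = 5*sqrt(5)/2

E = 1, F = 0, G = u^2 + 25; EG − F² = u^2 + 25; √(EG − F²) = sqrt(u^2 + 25). At the given point: 5*sqrt(5)/2.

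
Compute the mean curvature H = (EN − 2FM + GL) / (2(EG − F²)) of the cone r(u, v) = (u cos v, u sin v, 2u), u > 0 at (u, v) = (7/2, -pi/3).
H = 2*sqrt(5)/35

With E = 5, F = 0, G = u^2, L = 0, M = 0, N = 2*sqrt(5)*u^2/(5*Abs(u)), assemble
  H = (EN − 2FM + GL) / (2(EG − F²)) = sqrt(5)/(5*Abs(u)).
At (u, v) = (7/2, -pi/3): H = 2*sqrt(5)/35.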